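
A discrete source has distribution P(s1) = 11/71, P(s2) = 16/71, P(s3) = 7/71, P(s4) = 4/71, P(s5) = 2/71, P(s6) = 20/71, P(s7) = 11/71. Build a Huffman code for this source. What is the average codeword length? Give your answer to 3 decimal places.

2.577 bits/symbol

Repeatedly combine the two least-probable nodes; the expected code length is the sum of the merged weights.
merge 2/71 + 4/71 → 6/71
merge 6/71 + 7/71 → 13/71
merge 11/71 + 11/71 → 22/71
merge 13/71 + 16/71 → 29/71
merge 20/71 + 22/71 → 42/71
merge 29/71 + 42/71 → 1
L = 6/71 + 13/71 + 22/71 + 29/71 + 42/71 + 1 = 183/71 ≈ 2.577 bits/symbol.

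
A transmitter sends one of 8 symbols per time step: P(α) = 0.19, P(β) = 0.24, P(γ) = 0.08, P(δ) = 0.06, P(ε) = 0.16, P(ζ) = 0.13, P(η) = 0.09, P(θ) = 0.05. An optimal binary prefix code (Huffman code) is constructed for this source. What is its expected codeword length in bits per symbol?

Repeatedly combine the two least-probable nodes; the expected code length is the sum of the merged weights.
merge 1/20 + 3/50 → 11/100
merge 2/25 + 9/100 → 17/100
merge 11/100 + 13/100 → 6/25
merge 4/25 + 17/100 → 33/100
merge 19/100 + 6/25 → 43/100
merge 6/25 + 33/100 → 57/100
merge 43/100 + 57/100 → 1
L = 11/100 + 17/100 + 6/25 + 33/100 + 43/100 + 57/100 + 1 = 57/20 = 2.85 bits/symbol.

2.85 bits/symbol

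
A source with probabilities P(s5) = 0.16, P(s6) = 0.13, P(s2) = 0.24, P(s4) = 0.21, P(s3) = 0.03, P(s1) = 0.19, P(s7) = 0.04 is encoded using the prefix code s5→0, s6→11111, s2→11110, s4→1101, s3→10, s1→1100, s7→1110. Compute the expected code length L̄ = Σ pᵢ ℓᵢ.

L̄ = Σ pᵢ·ℓᵢ = 0.16·1 + 0.13·5 + 0.24·5 + 0.21·4 + 0.03·2 + 0.19·4 + 0.04·4 = 3.83 bits/symbol.

3.83 bits/symbol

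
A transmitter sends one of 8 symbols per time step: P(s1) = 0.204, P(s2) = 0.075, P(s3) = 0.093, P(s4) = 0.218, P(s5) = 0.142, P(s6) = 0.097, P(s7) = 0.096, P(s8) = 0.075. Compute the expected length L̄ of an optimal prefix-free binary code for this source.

2.917 bits/symbol

Repeatedly combine the two least-probable nodes; the expected code length is the sum of the merged weights.
merge 3/40 + 3/40 → 3/20
merge 93/1000 + 12/125 → 189/1000
merge 97/1000 + 71/500 → 239/1000
merge 3/20 + 189/1000 → 339/1000
merge 51/250 + 109/500 → 211/500
merge 239/1000 + 339/1000 → 289/500
merge 211/500 + 289/500 → 1
L = 3/20 + 189/1000 + 239/1000 + 339/1000 + 211/500 + 289/500 + 1 = 2917/1000 = 2.917 bits/symbol.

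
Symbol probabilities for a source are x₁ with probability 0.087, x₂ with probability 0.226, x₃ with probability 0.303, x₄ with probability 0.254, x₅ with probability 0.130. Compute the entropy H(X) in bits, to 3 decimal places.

H = −Σ pᵢ log₂ pᵢ.
−0.087·log₂(0.087) = 0.3065
−0.226·log₂(0.226) = 0.4849
−0.303·log₂(0.303) = 0.5220
−0.254·log₂(0.254) = 0.5022
−0.130·log₂(0.130) = 0.3826
Sum ≈ 2.1982 → 2.198 bits.

2.198 bits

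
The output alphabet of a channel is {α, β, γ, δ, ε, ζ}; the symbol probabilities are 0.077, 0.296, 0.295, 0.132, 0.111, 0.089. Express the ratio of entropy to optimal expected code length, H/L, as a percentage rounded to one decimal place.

98.5%

Entropy H = −Σ p log₂ p ≈ 2.3725 bits.
Huffman merges: 77/1000+89/1000→83/500; 111/1000+33/250→243/1000; 83/500+243/1000→409/1000; 59/200+37/125→591/1000; 409/1000+591/1000→1. L = 2409/1000 ≈ 2.4090.
Efficiency = H/L = 2.3725/2.4090 = 98.5%.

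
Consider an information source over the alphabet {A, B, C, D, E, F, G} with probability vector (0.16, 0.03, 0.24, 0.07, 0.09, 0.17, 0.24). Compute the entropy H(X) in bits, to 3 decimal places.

2.579 bits

H = −Σ pᵢ log₂ pᵢ.
−0.16·log₂(0.16) = 0.4230
−0.03·log₂(0.03) = 0.1518
−0.24·log₂(0.24) = 0.4941
−0.07·log₂(0.07) = 0.2686
−0.09·log₂(0.09) = 0.3127
−0.17·log₂(0.17) = 0.4346
−0.24·log₂(0.24) = 0.4941
Sum ≈ 2.5788 → 2.579 bits.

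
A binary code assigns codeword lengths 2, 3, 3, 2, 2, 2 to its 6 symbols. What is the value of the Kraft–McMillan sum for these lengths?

With common denominator 2^3 = 8: Σ 2^(−ℓᵢ) = 2/8 + 1/8 + 1/8 + 2/8 + 2/8 + 2/8 = 10/8 = 1.25.

1.25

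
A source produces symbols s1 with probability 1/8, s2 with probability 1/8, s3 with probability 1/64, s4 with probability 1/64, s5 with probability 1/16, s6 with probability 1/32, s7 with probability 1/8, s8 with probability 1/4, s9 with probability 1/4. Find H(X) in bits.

Each probability is a power of 1/2, so log₂(1/p) is an integer.
H = Σ p·log₂(1/p) = 1/8·3 + 1/8·3 + 1/64·6 + 1/64·6 + 1/16·4 + 1/32·5 + 1/8·3 + 1/4·2 + 1/4·2 = 2.71875 bits.

2.71875 bits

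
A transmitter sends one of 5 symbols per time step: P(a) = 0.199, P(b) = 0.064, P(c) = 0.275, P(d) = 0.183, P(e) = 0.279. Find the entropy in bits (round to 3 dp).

2.192 bits

H = −Σ pᵢ log₂ pᵢ.
−0.199·log₂(0.199) = 0.4635
−0.064·log₂(0.064) = 0.2538
−0.275·log₂(0.275) = 0.5122
−0.183·log₂(0.183) = 0.4484
−0.279·log₂(0.279) = 0.5138
Sum ≈ 2.1917 → 2.192 bits.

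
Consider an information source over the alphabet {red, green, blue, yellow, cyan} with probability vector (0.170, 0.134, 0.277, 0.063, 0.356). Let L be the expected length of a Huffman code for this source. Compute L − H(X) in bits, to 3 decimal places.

0.079 bits

Entropy H = −Σ p log₂ p ≈ 2.1179 bits.
Huffman merges: 63/1000+67/500→197/1000; 17/100+197/1000→367/1000; 277/1000+89/250→633/1000; 367/1000+633/1000→1. L = 2197/1000 ≈ 2.1970.
L − H = 2.1970 − 2.1179 = 0.079 bits.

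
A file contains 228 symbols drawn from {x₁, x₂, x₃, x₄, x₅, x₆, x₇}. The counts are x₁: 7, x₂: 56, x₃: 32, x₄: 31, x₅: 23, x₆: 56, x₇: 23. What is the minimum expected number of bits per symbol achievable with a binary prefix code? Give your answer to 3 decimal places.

Probabilities are the counts divided by 228.
Repeatedly combine the two least-probable nodes; the expected code length is the sum of the merged weights.
merge 7/228 + 23/228 → 5/38
merge 23/228 + 5/38 → 53/228
merge 31/228 + 8/57 → 21/76
merge 53/228 + 14/57 → 109/228
merge 14/57 + 21/76 → 119/228
merge 109/228 + 119/228 → 1
L = 5/38 + 53/228 + 21/76 + 109/228 + 119/228 + 1 = 301/114 ≈ 2.640 bits/symbol.

2.640 bits/symbol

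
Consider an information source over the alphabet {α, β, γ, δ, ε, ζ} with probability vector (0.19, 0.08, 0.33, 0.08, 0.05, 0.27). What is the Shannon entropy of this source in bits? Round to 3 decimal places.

H = −Σ pᵢ log₂ pᵢ.
−0.19·log₂(0.19) = 0.4552
−0.08·log₂(0.08) = 0.2915
−0.33·log₂(0.33) = 0.5278
−0.08·log₂(0.08) = 0.2915
−0.05·log₂(0.05) = 0.2161
−0.27·log₂(0.27) = 0.5100
Sum ≈ 2.2922 → 2.292 bits.

2.292 bits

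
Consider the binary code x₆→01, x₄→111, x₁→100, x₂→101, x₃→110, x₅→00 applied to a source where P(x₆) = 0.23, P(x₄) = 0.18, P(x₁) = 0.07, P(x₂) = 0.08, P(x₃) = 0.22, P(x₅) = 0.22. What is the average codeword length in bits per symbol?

2.55 bits/symbol

L̄ = Σ pᵢ·ℓᵢ = 0.23·2 + 0.18·3 + 0.07·3 + 0.08·3 + 0.22·3 + 0.22·2 = 2.55 bits/symbol.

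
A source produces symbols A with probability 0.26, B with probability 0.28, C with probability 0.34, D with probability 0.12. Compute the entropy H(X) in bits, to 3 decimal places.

H = −Σ pᵢ log₂ pᵢ.
−0.26·log₂(0.26) = 0.5053
−0.28·log₂(0.28) = 0.5142
−0.34·log₂(0.34) = 0.5292
−0.12·log₂(0.12) = 0.3671
Sum ≈ 1.9157 → 1.916 bits.

1.916 bits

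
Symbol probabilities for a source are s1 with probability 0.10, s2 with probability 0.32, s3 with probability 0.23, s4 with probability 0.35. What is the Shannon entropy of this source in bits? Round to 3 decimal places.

1.876 bits

H = −Σ pᵢ log₂ pᵢ.
−0.10·log₂(0.10) = 0.3322
−0.32·log₂(0.32) = 0.5260
−0.23·log₂(0.23) = 0.4877
−0.35·log₂(0.35) = 0.5301
Sum ≈ 1.8760 → 1.876 bits.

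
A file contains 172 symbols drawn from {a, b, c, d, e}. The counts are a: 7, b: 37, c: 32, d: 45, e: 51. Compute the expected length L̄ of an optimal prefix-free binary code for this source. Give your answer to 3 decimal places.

2.227 bits/symbol

Probabilities are the counts divided by 172.
Repeatedly combine the two least-probable nodes; the expected code length is the sum of the merged weights.
merge 7/172 + 8/43 → 39/172
merge 37/172 + 39/172 → 19/43
merge 45/172 + 51/172 → 24/43
merge 19/43 + 24/43 → 1
L = 39/172 + 19/43 + 24/43 + 1 = 383/172 ≈ 2.227 bits/symbol.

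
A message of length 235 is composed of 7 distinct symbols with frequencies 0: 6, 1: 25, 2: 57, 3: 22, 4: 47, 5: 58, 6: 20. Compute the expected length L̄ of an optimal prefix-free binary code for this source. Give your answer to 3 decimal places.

Probabilities are the counts divided by 235.
Repeatedly combine the two least-probable nodes; the expected code length is the sum of the merged weights.
merge 6/235 + 4/47 → 26/235
merge 22/235 + 5/47 → 1/5
merge 26/235 + 1/5 → 73/235
merge 1/5 + 57/235 → 104/235
merge 58/235 + 73/235 → 131/235
merge 104/235 + 131/235 → 1
L = 26/235 + 1/5 + 73/235 + 104/235 + 131/235 + 1 = 616/235 ≈ 2.621 bits/symbol.

2.621 bits/symbol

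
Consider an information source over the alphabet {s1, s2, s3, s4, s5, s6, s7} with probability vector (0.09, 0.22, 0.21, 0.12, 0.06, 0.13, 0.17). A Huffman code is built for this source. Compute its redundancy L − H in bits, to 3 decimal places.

0.026 bits

Entropy H = −Σ p log₂ p ≈ 2.6939 bits.
Huffman merges: 3/50+9/100→3/20; 3/25+13/100→1/4; 3/20+17/100→8/25; 21/100+11/50→43/100; 1/4+8/25→57/100; 43/100+57/100→1. L = 68/25 ≈ 2.7200.
L − H = 2.7200 − 2.6939 = 0.026 bits.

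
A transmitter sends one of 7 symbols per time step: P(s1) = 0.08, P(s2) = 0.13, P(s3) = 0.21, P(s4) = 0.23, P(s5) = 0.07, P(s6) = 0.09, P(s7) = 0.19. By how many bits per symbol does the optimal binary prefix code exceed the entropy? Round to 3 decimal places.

Entropy H = −Σ p log₂ p ≈ 2.6711 bits.
Huffman merges: 7/100+2/25→3/20; 9/100+13/100→11/50; 3/20+19/100→17/50; 21/100+11/50→43/100; 23/100+17/50→57/100; 43/100+57/100→1. L = 271/100 ≈ 2.7100.
L − H = 2.7100 − 2.6711 = 0.039 bits.

0.039 bits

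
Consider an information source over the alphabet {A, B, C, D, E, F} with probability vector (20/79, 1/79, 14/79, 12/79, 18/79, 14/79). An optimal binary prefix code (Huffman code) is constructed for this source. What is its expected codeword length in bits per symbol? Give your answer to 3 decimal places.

Repeatedly combine the two least-probable nodes; the expected code length is the sum of the merged weights.
merge 1/79 + 12/79 → 13/79
merge 13/79 + 14/79 → 27/79
merge 14/79 + 18/79 → 32/79
merge 20/79 + 27/79 → 47/79
merge 32/79 + 47/79 → 1
L = 13/79 + 27/79 + 32/79 + 47/79 + 1 = 198/79 ≈ 2.506 bits/symbol.

2.506 bits/symbol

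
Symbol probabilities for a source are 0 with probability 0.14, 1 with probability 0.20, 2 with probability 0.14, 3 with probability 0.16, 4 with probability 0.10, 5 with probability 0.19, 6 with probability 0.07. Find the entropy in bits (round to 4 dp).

2.7376 bits

H = −Σ pᵢ log₂ pᵢ.
−0.14·log₂(0.14) = 0.3971
−0.20·log₂(0.20) = 0.4644
−0.14·log₂(0.14) = 0.3971
−0.16·log₂(0.16) = 0.4230
−0.10·log₂(0.10) = 0.3322
−0.19·log₂(0.19) = 0.4552
−0.07·log₂(0.07) = 0.2686
Sum ≈ 2.7376 → 2.7376 bits.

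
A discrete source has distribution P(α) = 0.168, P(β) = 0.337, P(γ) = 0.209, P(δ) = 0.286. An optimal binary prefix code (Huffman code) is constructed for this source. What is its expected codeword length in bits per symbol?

2 bits/symbol

Repeatedly combine the two least-probable nodes; the expected code length is the sum of the merged weights.
merge 21/125 + 209/1000 → 377/1000
merge 143/500 + 337/1000 → 623/1000
merge 377/1000 + 623/1000 → 1
L = 377/1000 + 623/1000 + 1 = 2 bits/symbol.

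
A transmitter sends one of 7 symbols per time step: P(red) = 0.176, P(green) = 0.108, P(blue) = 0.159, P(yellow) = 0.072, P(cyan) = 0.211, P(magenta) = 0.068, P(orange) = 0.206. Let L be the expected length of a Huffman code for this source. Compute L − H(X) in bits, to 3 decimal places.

0.033 bits

Entropy H = −Σ p log₂ p ≈ 2.6899 bits.
Huffman merges: 17/250+9/125→7/50; 27/250+7/50→31/125; 159/1000+22/125→67/200; 103/500+211/1000→417/1000; 31/125+67/200→583/1000; 417/1000+583/1000→1. L = 2723/1000 ≈ 2.7230.
L − H = 2.7230 − 2.6899 = 0.033 bits.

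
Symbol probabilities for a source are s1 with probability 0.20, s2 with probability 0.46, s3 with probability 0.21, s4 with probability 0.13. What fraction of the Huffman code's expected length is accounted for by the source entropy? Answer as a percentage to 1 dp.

98.1%

Entropy H = −Σ p log₂ p ≈ 1.8352 bits.
Huffman merges: 13/100+1/5→33/100; 21/100+33/100→27/50; 23/50+27/50→1. L = 187/100 ≈ 1.8700.
Efficiency = H/L = 1.8352/1.8700 = 98.1%.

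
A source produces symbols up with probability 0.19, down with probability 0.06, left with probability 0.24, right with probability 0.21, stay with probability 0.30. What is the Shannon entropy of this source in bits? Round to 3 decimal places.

2.187 bits

H = −Σ pᵢ log₂ pᵢ.
−0.19·log₂(0.19) = 0.4552
−0.06·log₂(0.06) = 0.2435
−0.24·log₂(0.24) = 0.4941
−0.21·log₂(0.21) = 0.4728
−0.30·log₂(0.30) = 0.5211
Sum ≈ 2.1868 → 2.187 bits.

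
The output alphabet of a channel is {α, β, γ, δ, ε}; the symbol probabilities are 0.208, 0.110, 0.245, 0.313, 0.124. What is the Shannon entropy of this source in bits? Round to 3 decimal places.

H = −Σ pᵢ log₂ pᵢ.
−0.208·log₂(0.208) = 0.4712
−0.110·log₂(0.110) = 0.3503
−0.245·log₂(0.245) = 0.4971
−0.313·log₂(0.313) = 0.5245
−0.124·log₂(0.124) = 0.3734
Sum ≈ 2.2166 → 2.217 bits.

2.217 bits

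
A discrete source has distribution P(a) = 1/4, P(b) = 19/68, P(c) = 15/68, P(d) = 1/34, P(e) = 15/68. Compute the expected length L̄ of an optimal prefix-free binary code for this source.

2.25 bits/symbol

Repeatedly combine the two least-probable nodes; the expected code length is the sum of the merged weights.
merge 1/34 + 15/68 → 1/4
merge 15/68 + 1/4 → 8/17
merge 1/4 + 19/68 → 9/17
merge 8/17 + 9/17 → 1
L = 1/4 + 8/17 + 9/17 + 1 = 9/4 = 2.25 bits/symbol.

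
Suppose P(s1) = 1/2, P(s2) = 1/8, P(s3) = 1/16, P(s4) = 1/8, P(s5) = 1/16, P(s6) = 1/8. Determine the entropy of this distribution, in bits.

Each probability is a power of 1/2, so log₂(1/p) is an integer.
H = Σ p·log₂(1/p) = 1/2·1 + 1/8·3 + 1/16·4 + 1/8·3 + 1/16·4 + 1/8·3 = 2.125 bits.

2.125 bits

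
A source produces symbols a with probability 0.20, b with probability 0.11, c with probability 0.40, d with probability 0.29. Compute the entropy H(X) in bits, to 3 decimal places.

H = −Σ pᵢ log₂ pᵢ.
−0.20·log₂(0.20) = 0.4644
−0.11·log₂(0.11) = 0.3503
−0.40·log₂(0.40) = 0.5288
−0.29·log₂(0.29) = 0.5179
Sum ≈ 1.8613 → 1.861 bits.

1.861 bits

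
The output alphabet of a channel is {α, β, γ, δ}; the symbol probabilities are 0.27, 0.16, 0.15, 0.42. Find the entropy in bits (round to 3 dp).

1.869 bits

H = −Σ pᵢ log₂ pᵢ.
−0.27·log₂(0.27) = 0.5100
−0.16·log₂(0.16) = 0.4230
−0.15·log₂(0.15) = 0.4105
−0.42·log₂(0.42) = 0.5256
Sum ≈ 1.8692 → 1.869 bits.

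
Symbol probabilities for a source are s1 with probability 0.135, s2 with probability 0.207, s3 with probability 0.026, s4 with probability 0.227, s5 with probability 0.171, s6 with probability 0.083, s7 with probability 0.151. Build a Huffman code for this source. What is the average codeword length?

2.675 bits/symbol

Repeatedly combine the two least-probable nodes; the expected code length is the sum of the merged weights.
merge 13/500 + 83/1000 → 109/1000
merge 109/1000 + 27/200 → 61/250
merge 151/1000 + 171/1000 → 161/500
merge 207/1000 + 227/1000 → 217/500
merge 61/250 + 161/500 → 283/500
merge 217/500 + 283/500 → 1
L = 109/1000 + 61/250 + 161/500 + 217/500 + 283/500 + 1 = 107/40 = 2.675 bits/symbol.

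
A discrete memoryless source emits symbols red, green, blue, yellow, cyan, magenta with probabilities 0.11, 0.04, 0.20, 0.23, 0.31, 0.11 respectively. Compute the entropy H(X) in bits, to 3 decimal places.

2.362 bits

H = −Σ pᵢ log₂ pᵢ.
−0.11·log₂(0.11) = 0.3503
−0.04·log₂(0.04) = 0.1858
−0.20·log₂(0.20) = 0.4644
−0.23·log₂(0.23) = 0.4877
−0.31·log₂(0.31) = 0.5238
−0.11·log₂(0.11) = 0.3503
Sum ≈ 2.3622 → 2.362 bits.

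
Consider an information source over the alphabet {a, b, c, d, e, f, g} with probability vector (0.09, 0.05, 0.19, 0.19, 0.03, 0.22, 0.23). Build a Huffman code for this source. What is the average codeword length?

Repeatedly combine the two least-probable nodes; the expected code length is the sum of the merged weights.
merge 3/100 + 1/20 → 2/25
merge 2/25 + 9/100 → 17/100
merge 17/100 + 19/100 → 9/25
merge 19/100 + 11/50 → 41/100
merge 23/100 + 9/25 → 59/100
merge 41/100 + 59/100 → 1
L = 2/25 + 17/100 + 9/25 + 41/100 + 59/100 + 1 = 261/100 = 2.61 bits/symbol.

2.61 bits/symbol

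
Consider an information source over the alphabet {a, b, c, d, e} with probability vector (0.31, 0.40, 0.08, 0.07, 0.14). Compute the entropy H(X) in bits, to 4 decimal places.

H = −Σ pᵢ log₂ pᵢ.
−0.31·log₂(0.31) = 0.5238
−0.40·log₂(0.40) = 0.5288
−0.08·log₂(0.08) = 0.2915
−0.07·log₂(0.07) = 0.2686
−0.14·log₂(0.14) = 0.3971
Sum ≈ 2.0097 → 2.0097 bits.

2.0097 bits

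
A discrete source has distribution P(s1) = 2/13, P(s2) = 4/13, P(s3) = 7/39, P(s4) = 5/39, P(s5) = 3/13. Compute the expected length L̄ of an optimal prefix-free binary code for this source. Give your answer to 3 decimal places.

2.282 bits/symbol

Repeatedly combine the two least-probable nodes; the expected code length is the sum of the merged weights.
merge 5/39 + 2/13 → 11/39
merge 7/39 + 3/13 → 16/39
merge 11/39 + 4/13 → 23/39
merge 16/39 + 23/39 → 1
L = 11/39 + 16/39 + 23/39 + 1 = 89/39 ≈ 2.282 bits/symbol.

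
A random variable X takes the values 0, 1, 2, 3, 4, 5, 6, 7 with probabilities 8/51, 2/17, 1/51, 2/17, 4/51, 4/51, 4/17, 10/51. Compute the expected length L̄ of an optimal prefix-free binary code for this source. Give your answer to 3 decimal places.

Repeatedly combine the two least-probable nodes; the expected code length is the sum of the merged weights.
merge 1/51 + 4/51 → 5/51
merge 4/51 + 5/51 → 3/17
merge 2/17 + 2/17 → 4/17
merge 8/51 + 3/17 → 1/3
merge 10/51 + 4/17 → 22/51
merge 4/17 + 1/3 → 29/51
merge 22/51 + 29/51 → 1
L = 5/51 + 3/17 + 4/17 + 1/3 + 22/51 + 29/51 + 1 = 145/51 ≈ 2.843 bits/symbol.

2.843 bits/symbol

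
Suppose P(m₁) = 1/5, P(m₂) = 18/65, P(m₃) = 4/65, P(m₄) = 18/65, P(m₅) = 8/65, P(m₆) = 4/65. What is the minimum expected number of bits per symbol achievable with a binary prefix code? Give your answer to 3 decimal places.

2.369 bits/symbol

Repeatedly combine the two least-probable nodes; the expected code length is the sum of the merged weights.
merge 4/65 + 4/65 → 8/65
merge 8/65 + 8/65 → 16/65
merge 1/5 + 16/65 → 29/65
merge 18/65 + 18/65 → 36/65
merge 29/65 + 36/65 → 1
L = 8/65 + 16/65 + 29/65 + 36/65 + 1 = 154/65 ≈ 2.369 bits/symbol.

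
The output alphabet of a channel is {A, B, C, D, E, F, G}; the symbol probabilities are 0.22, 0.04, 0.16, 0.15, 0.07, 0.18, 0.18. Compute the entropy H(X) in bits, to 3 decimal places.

2.659 bits

H = −Σ pᵢ log₂ pᵢ.
−0.22·log₂(0.22) = 0.4806
−0.04·log₂(0.04) = 0.1858
−0.16·log₂(0.16) = 0.4230
−0.15·log₂(0.15) = 0.4105
−0.07·log₂(0.07) = 0.2686
−0.18·log₂(0.18) = 0.4453
−0.18·log₂(0.18) = 0.4453
Sum ≈ 2.6591 → 2.659 bits.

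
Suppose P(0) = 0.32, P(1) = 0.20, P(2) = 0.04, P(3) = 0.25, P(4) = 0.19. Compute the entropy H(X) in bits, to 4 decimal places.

2.1314 bits

H = −Σ pᵢ log₂ pᵢ.
−0.32·log₂(0.32) = 0.5260
−0.20·log₂(0.20) = 0.4644
−0.04·log₂(0.04) = 0.1858
−0.25·log₂(0.25) = 0.5000
−0.19·log₂(0.19) = 0.4552
Sum ≈ 2.1314 → 2.1314 bits.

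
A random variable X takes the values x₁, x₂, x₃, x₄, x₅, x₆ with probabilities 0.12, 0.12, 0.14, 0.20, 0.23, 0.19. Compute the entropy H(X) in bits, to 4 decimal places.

2.5385 bits

H = −Σ pᵢ log₂ pᵢ.
−0.12·log₂(0.12) = 0.3671
−0.12·log₂(0.12) = 0.3671
−0.14·log₂(0.14) = 0.3971
−0.20·log₂(0.20) = 0.4644
−0.23·log₂(0.23) = 0.4877
−0.19·log₂(0.19) = 0.4552
Sum ≈ 2.5385 → 2.5385 bits.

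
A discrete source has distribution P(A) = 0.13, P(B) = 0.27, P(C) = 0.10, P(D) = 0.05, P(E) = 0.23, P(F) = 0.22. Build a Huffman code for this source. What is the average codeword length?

Repeatedly combine the two least-probable nodes; the expected code length is the sum of the merged weights.
merge 1/20 + 1/10 → 3/20
merge 13/100 + 3/20 → 7/25
merge 11/50 + 23/100 → 9/20
merge 27/100 + 7/25 → 11/20
merge 9/20 + 11/20 → 1
L = 3/20 + 7/25 + 9/20 + 11/20 + 1 = 243/100 = 2.43 bits/symbol.

2.43 bits/symbol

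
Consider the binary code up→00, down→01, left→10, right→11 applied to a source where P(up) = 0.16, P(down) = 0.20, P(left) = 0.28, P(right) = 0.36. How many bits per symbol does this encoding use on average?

L̄ = Σ pᵢ·ℓᵢ = 0.16·2 + 0.20·2 + 0.28·2 + 0.36·2 = 2 bits/symbol.

2 bits/symbol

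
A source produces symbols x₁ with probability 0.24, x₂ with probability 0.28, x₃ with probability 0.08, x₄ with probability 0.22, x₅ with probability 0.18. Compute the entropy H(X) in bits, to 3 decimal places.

H = −Σ pᵢ log₂ pᵢ.
−0.24·log₂(0.24) = 0.4941
−0.28·log₂(0.28) = 0.5142
−0.08·log₂(0.08) = 0.2915
−0.22·log₂(0.22) = 0.4806
−0.18·log₂(0.18) = 0.4453
Sum ≈ 2.2257 → 2.226 bits.

2.226 bits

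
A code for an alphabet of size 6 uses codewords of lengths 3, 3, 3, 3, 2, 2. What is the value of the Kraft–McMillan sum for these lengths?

With common denominator 2^3 = 8: Σ 2^(−ℓᵢ) = 1/8 + 1/8 + 1/8 + 1/8 + 2/8 + 2/8 = 8/8 = 1.

1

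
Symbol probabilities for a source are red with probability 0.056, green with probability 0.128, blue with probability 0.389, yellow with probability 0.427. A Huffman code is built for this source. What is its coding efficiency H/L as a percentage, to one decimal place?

Entropy H = −Σ p log₂ p ≈ 1.6666 bits.
Huffman merges: 7/125+16/125→23/125; 23/125+389/1000→573/1000; 427/1000+573/1000→1. L = 1757/1000 ≈ 1.7570.
Efficiency = H/L = 1.6666/1.7570 = 94.9%.

94.9%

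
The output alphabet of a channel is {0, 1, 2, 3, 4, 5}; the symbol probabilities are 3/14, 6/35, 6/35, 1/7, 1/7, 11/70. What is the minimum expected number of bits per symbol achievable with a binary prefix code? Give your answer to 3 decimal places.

Repeatedly combine the two least-probable nodes; the expected code length is the sum of the merged weights.
merge 1/7 + 1/7 → 2/7
merge 11/70 + 6/35 → 23/70
merge 6/35 + 3/14 → 27/70
merge 2/7 + 23/70 → 43/70
merge 27/70 + 43/70 → 1
L = 2/7 + 23/70 + 27/70 + 43/70 + 1 = 183/70 ≈ 2.614 bits/symbol.

2.614 bits/symbol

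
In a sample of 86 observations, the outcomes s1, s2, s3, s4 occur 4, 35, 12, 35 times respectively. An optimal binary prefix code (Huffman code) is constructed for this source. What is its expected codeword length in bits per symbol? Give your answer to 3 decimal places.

1.779 bits/symbol

Probabilities are the counts divided by 86.
Repeatedly combine the two least-probable nodes; the expected code length is the sum of the merged weights.
merge 2/43 + 6/43 → 8/43
merge 8/43 + 35/86 → 51/86
merge 35/86 + 51/86 → 1
L = 8/43 + 51/86 + 1 = 153/86 ≈ 1.779 bits/symbol.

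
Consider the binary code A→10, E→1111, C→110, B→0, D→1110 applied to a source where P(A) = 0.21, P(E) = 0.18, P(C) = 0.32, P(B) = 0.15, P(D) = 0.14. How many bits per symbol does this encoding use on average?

L̄ = Σ pᵢ·ℓᵢ = 0.21·2 + 0.18·4 + 0.32·3 + 0.15·1 + 0.14·4 = 2.81 bits/symbol.

2.81 bits/symbol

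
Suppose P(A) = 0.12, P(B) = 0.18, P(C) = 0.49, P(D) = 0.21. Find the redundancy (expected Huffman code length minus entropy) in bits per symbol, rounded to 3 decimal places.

0.021 bits

Entropy H = −Σ p log₂ p ≈ 1.7895 bits.
Huffman merges: 3/25+9/50→3/10; 21/100+3/10→51/100; 49/100+51/100→1. L = 181/100 ≈ 1.8100.
L − H = 1.8100 − 1.7895 = 0.021 bits.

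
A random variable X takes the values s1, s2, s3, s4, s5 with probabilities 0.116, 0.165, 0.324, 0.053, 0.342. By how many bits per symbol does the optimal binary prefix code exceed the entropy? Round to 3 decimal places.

Entropy H = −Σ p log₂ p ≈ 2.0702 bits.
Huffman merges: 53/1000+29/250→169/1000; 33/200+169/1000→167/500; 81/250+167/500→329/500; 171/500+329/500→1. L = 2161/1000 ≈ 2.1610.
L − H = 2.1610 − 2.0702 = 0.091 bits.

0.091 bits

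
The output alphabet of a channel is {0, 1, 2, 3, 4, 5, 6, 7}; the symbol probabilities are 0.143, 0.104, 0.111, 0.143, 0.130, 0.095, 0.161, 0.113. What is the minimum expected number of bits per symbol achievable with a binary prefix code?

Repeatedly combine the two least-probable nodes; the expected code length is the sum of the merged weights.
merge 19/200 + 13/125 → 199/1000
merge 111/1000 + 113/1000 → 28/125
merge 13/100 + 143/1000 → 273/1000
merge 143/1000 + 161/1000 → 38/125
merge 199/1000 + 28/125 → 423/1000
merge 273/1000 + 38/125 → 577/1000
merge 423/1000 + 577/1000 → 1
L = 199/1000 + 28/125 + 273/1000 + 38/125 + 423/1000 + 577/1000 + 1 = 3 bits/symbol.

3 bits/symbol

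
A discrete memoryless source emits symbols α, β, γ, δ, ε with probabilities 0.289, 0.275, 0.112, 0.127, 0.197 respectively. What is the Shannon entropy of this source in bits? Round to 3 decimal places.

2.223 bits

H = −Σ pᵢ log₂ pᵢ.
−0.289·log₂(0.289) = 0.5176
−0.275·log₂(0.275) = 0.5122
−0.112·log₂(0.112) = 0.3537
−0.127·log₂(0.127) = 0.3781
−0.197·log₂(0.197) = 0.4617
Sum ≈ 2.2233 → 2.223 bits.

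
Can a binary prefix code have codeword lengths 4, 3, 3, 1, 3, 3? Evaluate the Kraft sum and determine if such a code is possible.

With common denominator 2^4 = 16: Σ 2^(−ℓᵢ) = 1/16 + 2/16 + 2/16 + 8/16 + 2/16 + 2/16 = 17/16 = 1.0625.
Kraft's inequality requires Σ ≤ 1; here Σ = 1.0625 > 1, so no such prefix code exists.

1.0625; no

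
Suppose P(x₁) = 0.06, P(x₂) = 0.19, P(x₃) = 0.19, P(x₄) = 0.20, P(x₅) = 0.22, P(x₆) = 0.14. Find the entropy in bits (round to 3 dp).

H = −Σ pᵢ log₂ pᵢ.
−0.06·log₂(0.06) = 0.2435
−0.19·log₂(0.19) = 0.4552
−0.19·log₂(0.19) = 0.4552
−0.20·log₂(0.20) = 0.4644
−0.22·log₂(0.22) = 0.4806
−0.14·log₂(0.14) = 0.3971
Sum ≈ 2.4961 → 2.496 bits.

2.496 bits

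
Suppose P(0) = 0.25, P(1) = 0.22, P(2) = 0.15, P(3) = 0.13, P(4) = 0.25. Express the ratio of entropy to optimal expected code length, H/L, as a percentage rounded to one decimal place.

Entropy H = −Σ p log₂ p ≈ 2.2738 bits.
Huffman merges: 13/100+3/20→7/25; 11/50+1/4→47/100; 1/4+7/25→53/100; 47/100+53/100→1. L = 57/25 ≈ 2.2800.
Efficiency = H/L = 2.2738/2.2800 = 99.7%.

99.7%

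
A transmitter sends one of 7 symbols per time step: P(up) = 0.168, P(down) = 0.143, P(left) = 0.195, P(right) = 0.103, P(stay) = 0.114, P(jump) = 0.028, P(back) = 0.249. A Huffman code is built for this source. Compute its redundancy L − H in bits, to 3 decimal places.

Entropy H = −Σ p log₂ p ≈ 2.6323 bits.
Huffman merges: 7/250+103/1000→131/1000; 57/500+131/1000→49/200; 143/1000+21/125→311/1000; 39/200+49/200→11/25; 249/1000+311/1000→14/25; 11/25+14/25→1. L = 2687/1000 ≈ 2.6870.
L − H = 2.6870 − 2.6323 = 0.055 bits.

0.055 bits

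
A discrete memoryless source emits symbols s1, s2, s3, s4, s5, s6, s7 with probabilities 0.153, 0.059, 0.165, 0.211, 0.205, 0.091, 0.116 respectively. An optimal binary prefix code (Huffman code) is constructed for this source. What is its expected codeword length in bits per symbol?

2.734 bits/symbol

Repeatedly combine the two least-probable nodes; the expected code length is the sum of the merged weights.
merge 59/1000 + 91/1000 → 3/20
merge 29/250 + 3/20 → 133/500
merge 153/1000 + 33/200 → 159/500
merge 41/200 + 211/1000 → 52/125
merge 133/500 + 159/500 → 73/125
merge 52/125 + 73/125 → 1
L = 3/20 + 133/500 + 159/500 + 52/125 + 73/125 + 1 = 1367/500 = 2.734 bits/symbol.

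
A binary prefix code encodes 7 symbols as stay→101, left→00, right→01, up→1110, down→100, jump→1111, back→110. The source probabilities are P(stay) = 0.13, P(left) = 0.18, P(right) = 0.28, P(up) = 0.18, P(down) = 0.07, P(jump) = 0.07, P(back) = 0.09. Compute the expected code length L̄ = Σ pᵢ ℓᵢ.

2.79 bits/symbol

L̄ = Σ pᵢ·ℓᵢ = 0.13·3 + 0.18·2 + 0.28·2 + 0.18·4 + 0.07·3 + 0.07·4 + 0.09·3 = 2.79 bits/symbol.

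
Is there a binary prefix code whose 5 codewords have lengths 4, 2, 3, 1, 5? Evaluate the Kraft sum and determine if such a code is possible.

With common denominator 2^5 = 32: Σ 2^(−ℓᵢ) = 2/32 + 8/32 + 4/32 + 16/32 + 1/32 = 31/32 = 0.96875.
Kraft's inequality requires Σ ≤ 1; here Σ = 0.96875 ≤ 1, so such a prefix code exists.

0.96875; yes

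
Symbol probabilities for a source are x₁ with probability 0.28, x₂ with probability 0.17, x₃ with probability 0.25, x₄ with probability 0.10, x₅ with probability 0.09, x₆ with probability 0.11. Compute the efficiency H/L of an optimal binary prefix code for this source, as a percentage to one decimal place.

Entropy H = −Σ p log₂ p ≈ 2.4439 bits.
Huffman merges: 9/100+1/10→19/100; 11/100+17/100→7/25; 19/100+1/4→11/25; 7/25+7/25→14/25; 11/25+14/25→1. L = 247/100 ≈ 2.4700.
Efficiency = H/L = 2.4439/2.4700 = 98.9%.

98.9%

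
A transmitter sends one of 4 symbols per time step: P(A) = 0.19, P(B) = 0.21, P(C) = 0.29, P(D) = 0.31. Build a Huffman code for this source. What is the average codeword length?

2 bits/symbol

Repeatedly combine the two least-probable nodes; the expected code length is the sum of the merged weights.
merge 19/100 + 21/100 → 2/5
merge 29/100 + 31/100 → 3/5
merge 2/5 + 3/5 → 1
L = 2/5 + 3/5 + 1 = 2 bits/symbol.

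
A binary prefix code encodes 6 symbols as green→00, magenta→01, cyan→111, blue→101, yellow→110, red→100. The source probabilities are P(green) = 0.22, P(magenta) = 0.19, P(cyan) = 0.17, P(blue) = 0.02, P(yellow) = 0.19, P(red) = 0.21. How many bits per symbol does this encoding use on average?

L̄ = Σ pᵢ·ℓᵢ = 0.22·2 + 0.19·2 + 0.17·3 + 0.02·3 + 0.19·3 + 0.21·3 = 2.59 bits/symbol.

2.59 bits/symbol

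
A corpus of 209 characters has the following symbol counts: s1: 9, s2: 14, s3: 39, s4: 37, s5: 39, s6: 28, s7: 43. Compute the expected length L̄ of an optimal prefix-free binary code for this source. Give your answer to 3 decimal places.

Probabilities are the counts divided by 209.
Repeatedly combine the two least-probable nodes; the expected code length is the sum of the merged weights.
merge 9/209 + 14/209 → 23/209
merge 23/209 + 28/209 → 51/209
merge 37/209 + 39/209 → 4/11
merge 39/209 + 43/209 → 82/209
merge 51/209 + 4/11 → 127/209
merge 82/209 + 127/209 → 1
L = 23/209 + 51/209 + 4/11 + 82/209 + 127/209 + 1 = 568/209 ≈ 2.718 bits/symbol.

2.718 bits/symbol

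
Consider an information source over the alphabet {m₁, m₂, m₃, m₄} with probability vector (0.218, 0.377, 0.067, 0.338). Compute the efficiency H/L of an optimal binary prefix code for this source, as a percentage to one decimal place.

Entropy H = −Σ p log₂ p ≈ 1.7999 bits.
Huffman merges: 67/1000+109/500→57/200; 57/200+169/500→623/1000; 377/1000+623/1000→1. L = 477/250 ≈ 1.9080.
Efficiency = H/L = 1.7999/1.9080 = 94.3%.

94.3%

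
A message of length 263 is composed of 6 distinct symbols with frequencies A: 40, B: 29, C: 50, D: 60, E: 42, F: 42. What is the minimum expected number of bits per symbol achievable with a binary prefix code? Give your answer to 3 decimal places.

2.582 bits/symbol

Probabilities are the counts divided by 263.
Repeatedly combine the two least-probable nodes; the expected code length is the sum of the merged weights.
merge 29/263 + 40/263 → 69/263
merge 42/263 + 42/263 → 84/263
merge 50/263 + 60/263 → 110/263
merge 69/263 + 84/263 → 153/263
merge 110/263 + 153/263 → 1
L = 69/263 + 84/263 + 110/263 + 153/263 + 1 = 679/263 ≈ 2.582 bits/symbol.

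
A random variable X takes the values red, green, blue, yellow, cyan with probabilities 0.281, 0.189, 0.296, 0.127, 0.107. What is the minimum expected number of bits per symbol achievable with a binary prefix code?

2.234 bits/symbol

Repeatedly combine the two least-probable nodes; the expected code length is the sum of the merged weights.
merge 107/1000 + 127/1000 → 117/500
merge 189/1000 + 117/500 → 423/1000
merge 281/1000 + 37/125 → 577/1000
merge 423/1000 + 577/1000 → 1
L = 117/500 + 423/1000 + 577/1000 + 1 = 1117/500 = 2.234 bits/symbol.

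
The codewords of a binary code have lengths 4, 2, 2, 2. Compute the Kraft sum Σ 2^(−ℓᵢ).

With common denominator 2^4 = 16: Σ 2^(−ℓᵢ) = 1/16 + 4/16 + 4/16 + 4/16 = 13/16 = 0.8125.

0.8125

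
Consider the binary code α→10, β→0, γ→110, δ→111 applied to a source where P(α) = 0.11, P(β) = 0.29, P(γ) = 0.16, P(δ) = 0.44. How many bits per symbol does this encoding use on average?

2.31 bits/symbol

L̄ = Σ pᵢ·ℓᵢ = 0.11·2 + 0.29·1 + 0.16·3 + 0.44·3 = 2.31 bits/symbol.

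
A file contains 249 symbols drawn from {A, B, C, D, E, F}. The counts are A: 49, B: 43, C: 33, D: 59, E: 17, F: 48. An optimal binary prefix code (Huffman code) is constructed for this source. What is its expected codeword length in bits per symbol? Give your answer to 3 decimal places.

Probabilities are the counts divided by 249.
Repeatedly combine the two least-probable nodes; the expected code length is the sum of the merged weights.
merge 17/249 + 11/83 → 50/249
merge 43/249 + 16/83 → 91/249
merge 49/249 + 50/249 → 33/83
merge 59/249 + 91/249 → 50/83
merge 33/83 + 50/83 → 1
L = 50/249 + 91/249 + 33/83 + 50/83 + 1 = 213/83 ≈ 2.566 bits/symbol.

2.566 bits/symbol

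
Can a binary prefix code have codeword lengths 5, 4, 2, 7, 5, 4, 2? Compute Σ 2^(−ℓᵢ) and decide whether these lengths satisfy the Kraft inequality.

0.6953125; yes

With common denominator 2^7 = 128: Σ 2^(−ℓᵢ) = 4/128 + 8/128 + 32/128 + 1/128 + 4/128 + 8/128 + 32/128 = 89/128 = 0.6953125.
Kraft's inequality requires Σ ≤ 1; here Σ = 0.6953125 ≤ 1, so such a prefix code exists.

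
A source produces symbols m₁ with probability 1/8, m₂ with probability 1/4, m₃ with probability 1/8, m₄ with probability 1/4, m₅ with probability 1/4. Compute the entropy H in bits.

2.25 bits

Each probability is a power of 1/2, so log₂(1/p) is an integer.
H = Σ p·log₂(1/p) = 1/8·3 + 1/4·2 + 1/8·3 + 1/4·2 + 1/4·2 = 2.25 bits.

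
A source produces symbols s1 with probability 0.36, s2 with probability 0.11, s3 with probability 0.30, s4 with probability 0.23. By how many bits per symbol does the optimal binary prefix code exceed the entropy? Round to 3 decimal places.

0.090 bits

Entropy H = −Σ p log₂ p ≈ 1.8897 bits.
Huffman merges: 11/100+23/100→17/50; 3/10+17/50→16/25; 9/25+16/25→1. L = 99/50 ≈ 1.9800.
L − H = 1.9800 − 1.8897 = 0.090 bits.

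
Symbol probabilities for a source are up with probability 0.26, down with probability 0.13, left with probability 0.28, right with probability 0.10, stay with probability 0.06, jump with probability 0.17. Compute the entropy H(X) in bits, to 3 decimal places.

H = −Σ pᵢ log₂ pᵢ.
−0.26·log₂(0.26) = 0.5053
−0.13·log₂(0.13) = 0.3826
−0.28·log₂(0.28) = 0.5142
−0.10·log₂(0.10) = 0.3322
−0.06·log₂(0.06) = 0.2435
−0.17·log₂(0.17) = 0.4346
Sum ≈ 2.4125 → 2.412 bits.

2.412 bits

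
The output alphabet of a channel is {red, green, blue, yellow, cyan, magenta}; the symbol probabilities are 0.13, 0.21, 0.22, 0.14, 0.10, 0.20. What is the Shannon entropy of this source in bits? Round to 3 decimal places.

H = −Σ pᵢ log₂ pᵢ.
−0.13·log₂(0.13) = 0.3826
−0.21·log₂(0.21) = 0.4728
−0.22·log₂(0.22) = 0.4806
−0.14·log₂(0.14) = 0.3971
−0.10·log₂(0.10) = 0.3322
−0.20·log₂(0.20) = 0.4644
Sum ≈ 2.5297 → 2.530 bits.

2.530 bits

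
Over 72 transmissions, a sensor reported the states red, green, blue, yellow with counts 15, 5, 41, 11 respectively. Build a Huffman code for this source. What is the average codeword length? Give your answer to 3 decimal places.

1.653 bits/symbol

Probabilities are the counts divided by 72.
Repeatedly combine the two least-probable nodes; the expected code length is the sum of the merged weights.
merge 5/72 + 11/72 → 2/9
merge 5/24 + 2/9 → 31/72
merge 31/72 + 41/72 → 1
L = 2/9 + 31/72 + 1 = 119/72 ≈ 1.653 bits/symbol.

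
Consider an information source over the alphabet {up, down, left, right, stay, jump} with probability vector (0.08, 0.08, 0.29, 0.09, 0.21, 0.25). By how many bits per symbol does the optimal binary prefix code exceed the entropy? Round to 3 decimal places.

Entropy H = −Σ p log₂ p ≈ 2.3864 bits.
Huffman merges: 2/25+2/25→4/25; 9/100+4/25→1/4; 21/100+1/4→23/50; 1/4+29/100→27/50; 23/50+27/50→1. L = 241/100 ≈ 2.4100.
L − H = 2.4100 − 2.3864 = 0.024 bits.

0.024 bits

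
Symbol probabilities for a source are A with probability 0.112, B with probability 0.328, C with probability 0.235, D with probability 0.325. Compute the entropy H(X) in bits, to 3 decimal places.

1.899 bits

H = −Σ pᵢ log₂ pᵢ.
−0.112·log₂(0.112) = 0.3537
−0.328·log₂(0.328) = 0.5275
−0.235·log₂(0.235) = 0.4910
−0.325·log₂(0.325) = 0.5270
Sum ≈ 1.8992 → 1.899 bits.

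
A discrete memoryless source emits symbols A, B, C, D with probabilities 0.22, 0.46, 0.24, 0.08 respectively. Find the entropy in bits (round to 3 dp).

H = −Σ pᵢ log₂ pᵢ.
−0.22·log₂(0.22) = 0.4806
−0.46·log₂(0.46) = 0.5153
−0.24·log₂(0.24) = 0.4941
−0.08·log₂(0.08) = 0.2915
Sum ≈ 1.7816 → 1.782 bits.

1.782 bits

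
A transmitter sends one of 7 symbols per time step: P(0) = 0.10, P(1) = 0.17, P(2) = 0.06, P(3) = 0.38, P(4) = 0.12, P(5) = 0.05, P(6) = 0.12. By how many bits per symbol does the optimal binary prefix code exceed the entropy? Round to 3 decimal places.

Entropy H = −Σ p log₂ p ≈ 2.4910 bits.
Huffman merges: 1/20+3/50→11/100; 1/10+11/100→21/100; 3/25+3/25→6/25; 17/100+21/100→19/50; 6/25+19/50→31/50; 19/50+31/50→1. L = 64/25 ≈ 2.5600.
L − H = 2.5600 − 2.4910 = 0.069 bits.

0.069 bits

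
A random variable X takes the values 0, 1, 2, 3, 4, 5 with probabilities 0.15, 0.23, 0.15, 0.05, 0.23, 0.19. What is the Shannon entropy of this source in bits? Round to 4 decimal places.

2.4677 bits

H = −Σ pᵢ log₂ pᵢ.
−0.15·log₂(0.15) = 0.4105
−0.23·log₂(0.23) = 0.4877
−0.15·log₂(0.15) = 0.4105
−0.05·log₂(0.05) = 0.2161
−0.23·log₂(0.23) = 0.4877
−0.19·log₂(0.19) = 0.4552
Sum ≈ 2.4677 → 2.4677 bits.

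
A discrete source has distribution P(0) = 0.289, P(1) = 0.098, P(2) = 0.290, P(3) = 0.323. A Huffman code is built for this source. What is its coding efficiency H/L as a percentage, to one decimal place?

94.5%

Entropy H = −Σ p log₂ p ≈ 1.8905 bits.
Huffman merges: 49/500+289/1000→387/1000; 29/100+323/1000→613/1000; 387/1000+613/1000→1. L = 2 ≈ 2.0000.
Efficiency = H/L = 1.8905/2.0000 = 94.5%.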